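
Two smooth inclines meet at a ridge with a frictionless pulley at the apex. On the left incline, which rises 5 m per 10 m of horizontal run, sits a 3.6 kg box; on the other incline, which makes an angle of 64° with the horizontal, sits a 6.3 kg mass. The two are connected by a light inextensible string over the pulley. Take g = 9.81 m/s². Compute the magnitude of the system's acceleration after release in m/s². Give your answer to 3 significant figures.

4.02 m/s²

Resolve each weight along its own incline: the 3.6 kg mass has component 3.6 × 9.81 × sin 26.57° = 15.794 N down its slope, and the 6.3 kg mass has 6.3 × 9.81 × sin 64° = 55.548 N down its slope.
The 6.3 kg side's 55.548 N exceeds the other side's 15.794 N, so that mass slides down and the 3.6 kg mass slides up. Taking that direction as positive, Newton's second law for the whole system gives 55.548 − 15.794 = (3.6 + 6.3) a, so a = 39.754 / 9.9 = 4.0156 m/s².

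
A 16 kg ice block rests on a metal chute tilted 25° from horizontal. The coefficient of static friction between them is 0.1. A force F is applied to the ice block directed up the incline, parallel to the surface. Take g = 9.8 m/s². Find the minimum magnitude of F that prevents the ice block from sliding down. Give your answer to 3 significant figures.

The normal force is N = mg cos 25° = 142.109 N. With F at its minimum the ice block is on the verge of sliding down, so static friction is at its maximum μ_s N = 0.1 × 142.109 = 14.211 N and acts up the slope.
Equilibrium along the incline: F + μ_s N = mg sin 25°, so F = 66.267 − 14.211 = 52.056 N.

52.1 N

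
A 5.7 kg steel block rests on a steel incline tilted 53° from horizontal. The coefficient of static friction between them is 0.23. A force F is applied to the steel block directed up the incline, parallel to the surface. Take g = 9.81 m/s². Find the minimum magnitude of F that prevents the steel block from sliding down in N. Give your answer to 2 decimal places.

The normal force is N = mg cos 53° = 33.652 N. With F at its minimum the steel block is on the verge of sliding down, so static friction is at its maximum μ_s N = 0.23 × 33.652 = 7.740 N and acts up the slope.
Equilibrium along the incline: F + μ_s N = mg sin 53°, so F = 44.657 − 7.740 = 36.917 N.

36.92 N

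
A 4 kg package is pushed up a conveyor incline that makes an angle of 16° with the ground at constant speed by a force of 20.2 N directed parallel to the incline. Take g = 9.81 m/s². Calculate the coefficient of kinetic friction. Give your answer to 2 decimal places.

0.25

At constant speed ΣF = 0 along the incline. The applied 20.2 N acts up the slope; the weight component mg sin 16° = 10.816 N and kinetic friction μN both act down the slope.
So 20.2 = 10.816 + μ × 37.720, giving μ = (20.2 − 10.816) / 37.720 = 0.2488.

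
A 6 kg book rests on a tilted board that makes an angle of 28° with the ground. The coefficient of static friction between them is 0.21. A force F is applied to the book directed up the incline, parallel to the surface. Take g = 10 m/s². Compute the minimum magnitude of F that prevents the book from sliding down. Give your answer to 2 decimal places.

17.04 N

The normal force is N = mg cos 28° = 52.977 N. With F at its minimum the book is on the verge of sliding down, so static friction is at its maximum μ_s N = 0.21 × 52.977 = 11.125 N and acts up the slope.
Equilibrium along the incline: F + μ_s N = mg sin 28°, so F = 28.168 − 11.125 = 17.043 N.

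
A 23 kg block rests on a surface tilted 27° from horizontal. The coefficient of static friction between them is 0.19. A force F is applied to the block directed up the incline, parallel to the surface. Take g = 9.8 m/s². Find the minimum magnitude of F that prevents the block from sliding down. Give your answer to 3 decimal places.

64.171 N

The normal force is N = mg cos 27° = 200.833 N. With F at its minimum the block is on the verge of sliding down, so static friction is at its maximum μ_s N = 0.19 × 200.833 = 38.158 N and acts up the slope.
Equilibrium along the incline: F + μ_s N = mg sin 27°, so F = 102.329 − 38.158 = 64.171 N.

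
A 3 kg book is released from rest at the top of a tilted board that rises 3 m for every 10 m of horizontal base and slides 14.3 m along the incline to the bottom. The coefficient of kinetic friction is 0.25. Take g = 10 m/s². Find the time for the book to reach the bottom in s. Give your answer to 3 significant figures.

7.73 s

The weight component along the incline is mg sin 16.70° = 8.620 N and the normal force is N = mg cos 16.70° = 28.735 N.
Friction up the slope is f = μN = 0.25 × 28.735 = 7.184 N, so the net downslope force is 8.620 − 7.184 = 1.436 N and a = 1.436 / 3 = 0.4787 m/s².
Starting from rest, L = ½at², so t = √(2L/a) = √(2 × 14.3 / 0.4787) = 7.7295 s.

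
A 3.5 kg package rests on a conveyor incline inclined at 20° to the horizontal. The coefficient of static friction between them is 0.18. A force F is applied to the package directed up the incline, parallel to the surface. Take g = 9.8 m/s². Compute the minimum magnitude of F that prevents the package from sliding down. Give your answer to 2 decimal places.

The normal force is N = mg cos 20° = 32.231 N. With F at its minimum the package is on the verge of sliding down, so static friction is at its maximum μ_s N = 0.18 × 32.231 = 5.802 N and acts up the slope.
Equilibrium along the incline: F + μ_s N = mg sin 20°, so F = 11.731 − 5.802 = 5.929 N.

5.93 N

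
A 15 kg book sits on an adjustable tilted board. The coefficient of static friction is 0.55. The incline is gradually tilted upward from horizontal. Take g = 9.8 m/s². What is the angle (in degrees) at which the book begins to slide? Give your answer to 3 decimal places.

At the threshold of sliding, static friction is at its maximum μ_s N and exactly balances the weight component along the incline: mg sin θ = μ_s mg cos θ.
Hence tan θ = μ_s = 0.55, so θ = arctan(0.55) = 28.8108°.

28.811°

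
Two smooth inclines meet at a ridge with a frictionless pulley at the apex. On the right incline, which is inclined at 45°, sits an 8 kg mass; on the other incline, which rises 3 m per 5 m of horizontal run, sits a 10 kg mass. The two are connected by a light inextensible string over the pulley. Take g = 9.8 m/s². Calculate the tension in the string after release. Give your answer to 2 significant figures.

53 N

Resolve each weight along its own incline: the 8 kg mass has component 8 × 9.8 × sin 45° = 55.437 N down its slope, and the 10 kg mass has 10 × 9.8 × sin 30.96° = 50.421 N down its slope.
The 8 kg side's 55.437 N exceeds the other side's 50.421 N, so that mass slides down and the 10 kg mass slides up. Taking that direction as positive, Newton's second law for the whole system gives 55.437 − 50.421 = (8 + 10) a, so a = 5.016 / 18 = 0.2787 m/s².
For the 10 kg mass (up-slope positive): T − 50.421 = 10 × 0.2787, so T = 53.208 N.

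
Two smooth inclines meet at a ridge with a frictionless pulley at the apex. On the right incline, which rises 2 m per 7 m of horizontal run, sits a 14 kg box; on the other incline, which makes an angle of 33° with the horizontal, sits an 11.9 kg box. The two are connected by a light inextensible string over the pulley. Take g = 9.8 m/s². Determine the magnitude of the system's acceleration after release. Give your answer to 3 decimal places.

0.997 m/s²

Resolve each weight along its own incline: the 14 kg mass has component 14 × 9.8 × sin 15.95° = 37.692 N down its slope, and the 11.9 kg mass has 11.9 × 9.8 × sin 33° = 63.516 N down its slope.
The 11.9 kg side's 63.516 N exceeds the other side's 37.692 N, so that mass slides down and the 14 kg mass slides up. Taking that direction as positive, Newton's second law for the whole system gives 63.516 − 37.692 = (14 + 11.9) a, so a = 25.824 / 25.9 = 0.9971 m/s².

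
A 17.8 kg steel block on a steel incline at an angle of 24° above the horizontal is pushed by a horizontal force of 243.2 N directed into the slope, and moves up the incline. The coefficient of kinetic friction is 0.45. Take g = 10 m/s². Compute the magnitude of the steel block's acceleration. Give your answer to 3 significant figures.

1.80 m/s²

The horizontal push has components F cos 24° = 243.2 × 0.9135 = 222.163 N up the incline and F sin 24° = 243.2 × 0.4067 = 98.909 N pressing into the surface.
The normal force is therefore N = mg cos 24° + F sin 24° = 162.603 + 98.909 = 261.512 N, and kinetic friction down the slope is μN = 0.45 × 261.512 = 117.680 N.
Along the incline: F cos 24° − mg sin 24° − μN = ma, so 222.163 − 72.393 − 117.680 = 17.8 a, giving a = 1.8028 m/s².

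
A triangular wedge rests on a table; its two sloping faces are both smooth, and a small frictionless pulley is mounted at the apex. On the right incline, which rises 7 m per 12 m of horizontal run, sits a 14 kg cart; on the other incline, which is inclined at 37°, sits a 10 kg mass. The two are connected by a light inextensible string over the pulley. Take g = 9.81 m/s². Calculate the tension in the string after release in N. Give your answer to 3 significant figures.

Resolve each weight along its own incline: the 14 kg mass has component 14 × 9.81 × sin 30.26° = 69.202 N down its slope, and the 10 kg mass has 10 × 9.81 × sin 37° = 59.038 N down its slope.
The 14 kg side's 69.202 N exceeds the other side's 59.038 N, so that mass slides down and the 10 kg mass slides up. Taking that direction as positive, Newton's second law for the whole system gives 69.202 − 59.038 = (14 + 10) a, so a = 10.164 / 24 = 0.4235 m/s².
For the 10 kg mass (up-slope positive): T − 59.038 = 10 × 0.4235, so T = 63.273 N.

63.3 N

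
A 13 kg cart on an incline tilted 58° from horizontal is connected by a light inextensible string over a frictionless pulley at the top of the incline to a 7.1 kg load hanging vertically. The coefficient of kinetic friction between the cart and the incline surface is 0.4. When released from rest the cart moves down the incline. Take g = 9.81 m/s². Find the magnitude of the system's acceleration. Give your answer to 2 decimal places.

For the cart on the incline: the weight component along the slope is m₁g sin 58° = 13 × 9.81 × 0.8480 = 108.145 N and the normal force is N = m₁g cos 58° = 67.581 N.
Kinetic friction opposes the cart's motion down the incline: f = μN = 0.4 × 67.581 = 27.032 N acting up the slope.
Newton's second law for the cart (down-slope positive): 108.145 − 27.032 − T = 13 a. For the hanging load (upward positive): T − 7.1 × 9.81 = 7.1 a.
Adding the two equations eliminates T: 11.462 = 20.1 a, so a = 0.5702 m/s².

0.57 m/s²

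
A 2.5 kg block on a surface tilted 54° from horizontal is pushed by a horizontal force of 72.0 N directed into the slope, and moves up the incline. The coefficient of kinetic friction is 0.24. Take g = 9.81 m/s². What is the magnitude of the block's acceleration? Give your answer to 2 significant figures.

The horizontal push has components F cos 54° = 72.0 × 0.5878 = 42.322 N up the incline and F sin 54° = 72.0 × 0.8090 = 58.248 N pressing into the surface.
The normal force is therefore N = mg cos 54° + F sin 54° = 14.416 + 58.248 = 72.664 N, and kinetic friction down the slope is μN = 0.24 × 72.664 = 17.439 N.
Along the incline: F cos 54° − mg sin 54° − μN = ma, so 42.322 − 19.841 − 17.439 = 2.5 a, giving a = 2.0168 m/s².

2.0 m/s²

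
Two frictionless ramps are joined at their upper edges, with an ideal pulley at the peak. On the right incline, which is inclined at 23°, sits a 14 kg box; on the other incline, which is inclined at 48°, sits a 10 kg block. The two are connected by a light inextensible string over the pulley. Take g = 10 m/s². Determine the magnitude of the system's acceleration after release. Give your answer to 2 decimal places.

0.82 m/s²

Resolve each weight along its own incline: the 14 kg mass has component 14 × 10 × sin 23° = 54.702 N down its slope, and the 10 kg mass has 10 × 10 × sin 48° = 74.314 N down its slope.
The 10 kg side's 74.314 N exceeds the other side's 54.702 N, so that mass slides down and the 14 kg mass slides up. Taking that direction as positive, Newton's second law for the whole system gives 74.314 − 54.702 = (14 + 10) a, so a = 19.612 / 24 = 0.8172 m/s².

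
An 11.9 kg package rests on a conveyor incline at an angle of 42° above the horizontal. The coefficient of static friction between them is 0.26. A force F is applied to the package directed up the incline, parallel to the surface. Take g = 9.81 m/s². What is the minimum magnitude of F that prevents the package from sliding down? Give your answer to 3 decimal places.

The normal force is N = mg cos 42° = 86.754 N. With F at its minimum the package is on the verge of sliding down, so static friction is at its maximum μ_s N = 0.26 × 86.754 = 22.556 N and acts up the slope.
Equilibrium along the incline: F + μ_s N = mg sin 42°, so F = 78.114 − 22.556 = 55.558 N.

55.558 N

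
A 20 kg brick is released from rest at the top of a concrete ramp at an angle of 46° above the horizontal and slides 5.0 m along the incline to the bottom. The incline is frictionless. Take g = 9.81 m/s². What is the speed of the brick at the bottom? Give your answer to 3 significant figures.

The weight component along the incline is mg sin 46° = 141.134 N and the normal force is N = mg cos 46° = 136.292 N.
With no friction, a = g sin 46° = 7.0567 m/s².
Starting from rest over a distance of 5.0 m, v² = 2aL = 2 × 7.0567 × 5.0 = 70.5670, so v = 8.4004 m/s.

8.40 m/s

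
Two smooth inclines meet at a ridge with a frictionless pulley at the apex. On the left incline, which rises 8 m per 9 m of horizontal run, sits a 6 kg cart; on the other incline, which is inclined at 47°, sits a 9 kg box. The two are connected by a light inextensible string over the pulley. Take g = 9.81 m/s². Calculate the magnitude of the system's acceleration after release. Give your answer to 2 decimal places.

Resolve each weight along its own incline: the 6 kg mass has component 6 × 9.81 × sin 41.63° = 39.104 N down its slope, and the 9 kg mass has 9 × 9.81 × sin 47° = 64.571 N down its slope.
The 9 kg side's 64.571 N exceeds the other side's 39.104 N, so that mass slides down and the 6 kg mass slides up. Taking that direction as positive, Newton's second law for the whole system gives 64.571 − 39.104 = (6 + 9) a, so a = 25.467 / 15 = 1.6978 m/s².

1.70 m/s²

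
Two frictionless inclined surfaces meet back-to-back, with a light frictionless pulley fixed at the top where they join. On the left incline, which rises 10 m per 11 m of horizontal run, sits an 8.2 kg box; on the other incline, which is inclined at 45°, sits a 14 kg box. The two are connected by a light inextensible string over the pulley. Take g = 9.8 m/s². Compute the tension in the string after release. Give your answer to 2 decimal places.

Resolve each weight along its own incline: the 8.2 kg mass has component 8.2 × 9.8 × sin 42.27° = 54.056 N down its slope, and the 14 kg mass has 14 × 9.8 × sin 45° = 97.015 N down its slope.
The 14 kg side's 97.015 N exceeds the other side's 54.056 N, so that mass slides down and the 8.2 kg mass slides up. Taking that direction as positive, Newton's second law for the whole system gives 97.015 − 54.056 = (8.2 + 14) a, so a = 42.959 / 22.2 = 1.9351 m/s².
For the 8.2 kg mass (up-slope positive): T − 54.056 = 8.2 × 1.9351, so T = 69.924 N.

69.92 N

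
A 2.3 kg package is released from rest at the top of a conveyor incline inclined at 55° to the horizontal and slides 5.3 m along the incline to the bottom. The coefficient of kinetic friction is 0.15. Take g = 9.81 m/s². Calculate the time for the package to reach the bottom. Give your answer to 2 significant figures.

The weight component along the incline is mg sin 55° = 18.483 N and the normal force is N = mg cos 55° = 12.942 N.
Friction up the slope is f = μN = 0.15 × 12.942 = 1.941 N, so the net downslope force is 18.483 − 1.941 = 16.542 N and a = 16.542 / 2.3 = 7.1922 m/s².
Starting from rest, L = ½at², so t = √(2L/a) = √(2 × 5.3 / 7.1922) = 1.2140 s.

1.2 s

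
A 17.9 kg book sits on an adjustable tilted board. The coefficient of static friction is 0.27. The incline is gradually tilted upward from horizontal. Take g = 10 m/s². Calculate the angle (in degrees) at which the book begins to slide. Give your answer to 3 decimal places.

At the threshold of sliding, static friction is at its maximum μ_s N and exactly balances the weight component along the incline: mg sin θ = μ_s mg cos θ.
Hence tan θ = μ_s = 0.27, so θ = arctan(0.27) = 15.1096°.

15.110°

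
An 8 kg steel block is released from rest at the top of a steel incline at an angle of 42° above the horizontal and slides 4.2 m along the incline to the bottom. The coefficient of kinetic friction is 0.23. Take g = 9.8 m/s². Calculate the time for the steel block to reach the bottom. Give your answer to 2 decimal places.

1.31 s

The weight component along the incline is mg sin 42° = 52.460 N and the normal force is N = mg cos 42° = 58.263 N.
Friction up the slope is f = μN = 0.23 × 58.263 = 13.400 N, so the net downslope force is 52.460 − 13.400 = 39.060 N and a = 39.060 / 8 = 4.8825 m/s².
Starting from rest, L = ½at², so t = √(2L/a) = √(2 × 4.2 / 4.8825) = 1.3117 s.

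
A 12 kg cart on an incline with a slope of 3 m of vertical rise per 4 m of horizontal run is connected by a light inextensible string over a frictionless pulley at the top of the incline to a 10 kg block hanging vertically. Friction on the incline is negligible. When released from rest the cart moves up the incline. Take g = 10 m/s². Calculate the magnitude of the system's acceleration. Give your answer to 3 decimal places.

1.273 m/s²

For the cart on the incline: the weight component along the slope is m₁g sin 36.87° = 12 × 10 × 0.6000 = 72.000 N and the normal force is N = m₁g cos 36.87° = 96.000 N.
Newton's second law for the cart (up-slope positive): T − 72.000 = 12 a. For the hanging block (downward positive): 10 × 10 − T = 10 a.
Adding the two equations eliminates T: 28.000 = 22 a, so a = 1.2727 m/s².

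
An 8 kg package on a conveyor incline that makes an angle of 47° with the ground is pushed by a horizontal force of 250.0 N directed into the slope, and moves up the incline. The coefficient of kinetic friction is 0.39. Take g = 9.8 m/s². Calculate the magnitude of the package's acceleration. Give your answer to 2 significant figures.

The horizontal push has components F cos 47° = 250.0 × 0.6820 = 170.500 N up the incline and F sin 47° = 250.0 × 0.7314 = 182.850 N pressing into the surface.
The normal force is therefore N = mg cos 47° + F sin 47° = 53.469 + 182.850 = 236.319 N, and kinetic friction down the slope is μN = 0.39 × 236.319 = 92.164 N.
Along the incline: F cos 47° − mg sin 47° − μN = ma, so 170.500 − 57.342 − 92.164 = 8 a, giving a = 2.6242 m/s².

2.6 m/s²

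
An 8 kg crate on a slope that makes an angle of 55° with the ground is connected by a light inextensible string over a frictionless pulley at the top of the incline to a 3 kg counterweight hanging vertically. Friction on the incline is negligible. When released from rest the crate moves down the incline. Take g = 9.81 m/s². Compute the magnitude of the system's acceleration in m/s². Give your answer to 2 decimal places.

3.17 m/s²

For the crate on the incline: the weight component along the slope is m₁g sin 55° = 8 × 9.81 × 0.8192 = 64.291 N and the normal force is N = m₁g cos 55° = 45.014 N.
Newton's second law for the crate (down-slope positive): 64.291 − T = 8 a. For the hanging counterweight (upward positive): T − 3 × 9.81 = 3 a.
Adding the two equations eliminates T: 34.861 = 11 a, so a = 3.1692 m/s².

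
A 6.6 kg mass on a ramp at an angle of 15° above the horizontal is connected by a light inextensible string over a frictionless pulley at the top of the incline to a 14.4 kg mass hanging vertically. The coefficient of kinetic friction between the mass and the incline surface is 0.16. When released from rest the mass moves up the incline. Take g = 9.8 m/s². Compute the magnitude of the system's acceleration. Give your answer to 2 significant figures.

For the mass on the incline: the weight component along the slope is m₁g sin 15° = 6.6 × 9.8 × 0.2588 = 16.739 N and the normal force is N = m₁g cos 15° = 62.476 N.
Kinetic friction opposes the mass's motion up the incline: f = μN = 0.16 × 62.476 = 9.996 N acting down the slope.
Newton's second law for the mass (up-slope positive): T − 16.739 − 9.996 = 6.6 a. For the hanging mass (downward positive): 14.4 × 9.8 − T = 14.4 a.
Adding the two equations eliminates T: 114.385 = 21 a, so a = 5.4469 m/s².

5.4 m/s²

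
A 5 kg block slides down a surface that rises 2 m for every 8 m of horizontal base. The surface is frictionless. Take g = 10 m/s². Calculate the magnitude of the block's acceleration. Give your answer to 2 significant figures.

Resolving the weight along the incline: the component pulling the block down the slope is mg sin 14.04° = 5 × 10 × 0.2425 = 12.125 N, and the normal force is N = mg cos 14.04° = 5 × 10 × 0.9701 = 48.505 N.
With no friction the net force along the incline is 12.125 N, so a = g sin 14.04° = 12.125 / 5 = 2.4250 m/s².

2.4 m/s²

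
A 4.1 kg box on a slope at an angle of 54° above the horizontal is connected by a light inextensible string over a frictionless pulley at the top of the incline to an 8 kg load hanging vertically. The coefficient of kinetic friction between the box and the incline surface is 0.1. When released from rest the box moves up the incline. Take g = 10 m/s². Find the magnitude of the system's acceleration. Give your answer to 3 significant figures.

3.67 m/s²

For the box on the incline: the weight component along the slope is m₁g sin 54° = 4.1 × 10 × 0.8090 = 33.169 N and the normal force is N = m₁g cos 54° = 24.099 N.
Kinetic friction opposes the box's motion up the incline: f = μN = 0.1 × 24.099 = 2.410 N acting down the slope.
Newton's second law for the box (up-slope positive): T − 33.169 − 2.410 = 4.1 a. For the hanging load (downward positive): 8 × 10 − T = 8 a.
Adding the two equations eliminates T: 44.421 = 12.1 a, so a = 3.6712 m/s².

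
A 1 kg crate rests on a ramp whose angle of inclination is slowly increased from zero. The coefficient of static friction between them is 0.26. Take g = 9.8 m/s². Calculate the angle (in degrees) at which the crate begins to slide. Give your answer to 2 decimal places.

14.57°

At the threshold of sliding, static friction is at its maximum μ_s N and exactly balances the weight component along the incline: mg sin θ = μ_s mg cos θ.
Hence tan θ = μ_s = 0.26, so θ = arctan(0.26) = 14.5742°.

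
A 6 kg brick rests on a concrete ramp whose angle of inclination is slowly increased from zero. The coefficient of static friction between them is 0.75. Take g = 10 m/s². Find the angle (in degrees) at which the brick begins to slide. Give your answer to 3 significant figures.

At the threshold of sliding, static friction is at its maximum μ_s N and exactly balances the weight component along the incline: mg sin θ = μ_s mg cos θ.
Hence tan θ = μ_s = 0.75, so θ = arctan(0.75) = 36.8699°.

36.9°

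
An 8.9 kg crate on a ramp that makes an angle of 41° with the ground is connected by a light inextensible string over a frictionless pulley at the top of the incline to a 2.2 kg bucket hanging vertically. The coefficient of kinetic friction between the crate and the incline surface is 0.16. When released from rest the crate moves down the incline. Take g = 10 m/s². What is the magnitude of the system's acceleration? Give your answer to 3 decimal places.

For the crate on the incline: the weight component along the slope is m₁g sin 41° = 8.9 × 10 × 0.6561 = 58.393 N and the normal force is N = m₁g cos 41° = 67.169 N.
Kinetic friction opposes the crate's motion down the incline: f = μN = 0.16 × 67.169 = 10.747 N acting up the slope.
Newton's second law for the crate (down-slope positive): 58.393 − 10.747 − T = 8.9 a. For the hanging bucket (upward positive): T − 2.2 × 10 = 2.2 a.
Adding the two equations eliminates T: 25.646 = 11.1 a, so a = 2.3105 m/s².

2.310 m/s²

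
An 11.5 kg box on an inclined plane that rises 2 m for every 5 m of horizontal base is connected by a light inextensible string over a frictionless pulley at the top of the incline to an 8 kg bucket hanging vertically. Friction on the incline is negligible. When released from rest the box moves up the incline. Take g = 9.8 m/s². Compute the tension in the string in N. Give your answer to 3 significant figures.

For the box on the incline: the weight component along the slope is m₁g sin 21.80° = 11.5 × 9.8 × 0.3714 = 41.857 N and the normal force is N = m₁g cos 21.80° = 104.639 N.
Newton's second law for the box (up-slope positive): T − 41.857 = 11.5 a. For the hanging bucket (downward positive): 8 × 9.8 − T = 8 a.
Adding the two equations eliminates T: 36.543 = 19.5 a, so a = 1.8740 m/s².
Then from the hanging bucket's equation, T = 8 × (9.8 − 1.8740) = 63.408 N.

63.4 N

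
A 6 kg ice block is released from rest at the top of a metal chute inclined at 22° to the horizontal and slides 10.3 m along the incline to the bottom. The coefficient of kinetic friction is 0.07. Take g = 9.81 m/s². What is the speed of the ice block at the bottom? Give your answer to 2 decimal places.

7.91 m/s

The weight component along the incline is mg sin 22° = 22.049 N and the normal force is N = mg cos 22° = 54.574 N.
Friction up the slope is f = μN = 0.07 × 54.574 = 3.820 N, so the net downslope force is 22.049 − 3.820 = 18.229 N and a = 18.229 / 6 = 3.0382 m/s².
Starting from rest over a distance of 10.3 m, v² = 2aL = 2 × 3.0382 × 10.3 = 62.5869, so v = 7.9112 m/s.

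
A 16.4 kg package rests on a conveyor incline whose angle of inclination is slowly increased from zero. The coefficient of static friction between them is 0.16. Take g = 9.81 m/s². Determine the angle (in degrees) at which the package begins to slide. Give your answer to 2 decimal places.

At the threshold of sliding, static friction is at its maximum μ_s N and exactly balances the weight component along the incline: mg sin θ = μ_s mg cos θ.
Hence tan θ = μ_s = 0.16, so θ = arctan(0.16) = 9.0903°.

9.09°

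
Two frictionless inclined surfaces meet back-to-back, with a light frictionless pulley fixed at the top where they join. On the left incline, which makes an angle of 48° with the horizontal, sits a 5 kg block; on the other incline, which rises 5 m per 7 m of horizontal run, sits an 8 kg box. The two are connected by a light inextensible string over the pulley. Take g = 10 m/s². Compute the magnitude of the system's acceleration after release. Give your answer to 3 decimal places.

Resolve each weight along its own incline: the 5 kg mass has component 5 × 10 × sin 48° = 37.157 N down its slope, and the 8 kg mass has 8 × 10 × sin 35.54° = 46.499 N down its slope.
The 8 kg side's 46.499 N exceeds the other side's 37.157 N, so that mass slides down and the 5 kg mass slides up. Taking that direction as positive, Newton's second law for the whole system gives 46.499 − 37.157 = (5 + 8) a, so a = 9.342 / 13 = 0.7186 m/s².

0.719 m/s²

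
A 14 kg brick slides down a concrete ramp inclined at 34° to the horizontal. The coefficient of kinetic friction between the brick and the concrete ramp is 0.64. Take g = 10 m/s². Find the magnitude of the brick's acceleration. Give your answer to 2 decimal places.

0.29 m/s²

Resolving the weight along the incline: the component pulling the brick down the slope is mg sin 34° = 14 × 10 × 0.5592 = 78.288 N, and the normal force is N = mg cos 34° = 14 × 10 × 0.8290 = 116.060 N.
Kinetic friction acts up the slope with magnitude f = μN = 0.64 × 116.060 = 74.278 N.
Net force along the incline is 78.288 − 74.278 = 4.010 N, so a = 4.010 / 14 = 0.2864 m/s².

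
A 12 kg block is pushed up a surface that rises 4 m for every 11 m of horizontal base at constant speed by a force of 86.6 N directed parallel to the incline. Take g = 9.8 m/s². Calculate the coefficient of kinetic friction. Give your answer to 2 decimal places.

0.42

At constant speed ΣF = 0 along the incline. The applied 86.6 N acts up the slope; the weight component mg sin 19.98° = 40.189 N and kinetic friction μN both act down the slope.
So 86.6 = 40.189 + μ × 110.520, giving μ = (86.6 − 40.189) / 110.520 = 0.4199.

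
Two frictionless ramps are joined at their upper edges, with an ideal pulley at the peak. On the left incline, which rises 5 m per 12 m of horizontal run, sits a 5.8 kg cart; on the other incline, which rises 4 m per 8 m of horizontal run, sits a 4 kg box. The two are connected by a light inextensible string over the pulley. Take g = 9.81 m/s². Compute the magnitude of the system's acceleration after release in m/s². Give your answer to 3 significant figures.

Resolve each weight along its own incline: the 5.8 kg mass has component 5.8 × 9.81 × sin 22.62° = 21.884 N down its slope, and the 4 kg mass has 4 × 9.81 × sin 26.57° = 17.549 N down its slope.
The 5.8 kg side's 21.884 N exceeds the other side's 17.549 N, so that mass slides down and the 4 kg mass slides up. Taking that direction as positive, Newton's second law for the whole system gives 21.884 − 17.549 = (5.8 + 4) a, so a = 4.335 / 9.8 = 0.4423 m/s².

0.442 m/s²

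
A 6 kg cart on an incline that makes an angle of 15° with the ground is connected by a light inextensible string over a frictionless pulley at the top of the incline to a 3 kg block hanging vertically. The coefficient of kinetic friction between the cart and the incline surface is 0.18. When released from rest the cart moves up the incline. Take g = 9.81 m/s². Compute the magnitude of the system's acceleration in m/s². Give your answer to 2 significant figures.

0.44 m/s²

For the cart on the incline: the weight component along the slope is m₁g sin 15° = 6 × 9.81 × 0.2588 = 15.233 N and the normal force is N = m₁g cos 15° = 56.854 N.
Kinetic friction opposes the cart's motion up the incline: f = μN = 0.18 × 56.854 = 10.234 N acting down the slope.
Newton's second law for the cart (up-slope positive): T − 15.233 − 10.234 = 6 a. For the hanging block (downward positive): 3 × 9.81 − T = 3 a.
Adding the two equations eliminates T: 3.963 = 9 a, so a = 0.4403 m/s².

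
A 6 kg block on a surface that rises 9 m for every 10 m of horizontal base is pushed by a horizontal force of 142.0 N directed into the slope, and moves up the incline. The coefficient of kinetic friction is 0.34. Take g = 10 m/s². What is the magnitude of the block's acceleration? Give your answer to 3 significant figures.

The horizontal push has components F cos 41.99° = 142.0 × 0.7433 = 105.549 N up the incline and F sin 41.99° = 142.0 × 0.6690 = 94.998 N pressing into the surface.
The normal force is therefore N = mg cos 41.99° + F sin 41.99° = 44.598 + 94.998 = 139.596 N, and kinetic friction down the slope is μN = 0.34 × 139.596 = 47.463 N.
Along the incline: F cos 41.99° − mg sin 41.99° − μN = ma, so 105.549 − 40.140 − 47.463 = 6 a, giving a = 2.9910 m/s².

2.99 m/s²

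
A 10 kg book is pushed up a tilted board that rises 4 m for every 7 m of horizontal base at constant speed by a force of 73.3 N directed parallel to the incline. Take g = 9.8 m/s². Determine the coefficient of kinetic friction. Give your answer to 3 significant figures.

At constant speed ΣF = 0 along the incline. The applied 73.3 N acts up the slope; the weight component mg sin 29.74° = 48.622 N and kinetic friction μN both act down the slope.
So 73.3 = 48.622 + μ × 85.088, giving μ = (73.3 − 48.622) / 85.088 = 0.2900.

0.290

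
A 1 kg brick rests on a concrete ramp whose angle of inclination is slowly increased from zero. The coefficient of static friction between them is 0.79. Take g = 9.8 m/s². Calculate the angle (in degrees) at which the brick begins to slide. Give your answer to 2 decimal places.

At the threshold of sliding, static friction is at its maximum μ_s N and exactly balances the weight component along the incline: mg sin θ = μ_s mg cos θ.
Hence tan θ = μ_s = 0.79, so θ = arctan(0.79) = 38.3087°.

38.31°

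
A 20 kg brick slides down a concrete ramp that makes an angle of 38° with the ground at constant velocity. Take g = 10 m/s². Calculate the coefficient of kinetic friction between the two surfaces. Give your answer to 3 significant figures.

At constant velocity the net force along the incline is zero: mg sin 38° = μ mg cos 38°.
So μ = tan 38° = 0.6157 / 0.7880 = 0.7813.

0.781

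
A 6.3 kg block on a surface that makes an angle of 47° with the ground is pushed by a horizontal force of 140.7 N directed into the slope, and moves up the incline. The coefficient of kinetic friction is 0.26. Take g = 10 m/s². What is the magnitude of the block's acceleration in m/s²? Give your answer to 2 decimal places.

1.90 m/s²

The horizontal push has components F cos 47° = 140.7 × 0.6820 = 95.957 N up the incline and F sin 47° = 140.7 × 0.7314 = 102.908 N pressing into the surface.
The normal force is therefore N = mg cos 47° + F sin 47° = 42.966 + 102.908 = 145.874 N, and kinetic friction down the slope is μN = 0.26 × 145.874 = 37.927 N.
Along the incline: F cos 47° − mg sin 47° − μN = ma, so 95.957 − 46.078 − 37.927 = 6.3 a, giving a = 1.8971 m/s².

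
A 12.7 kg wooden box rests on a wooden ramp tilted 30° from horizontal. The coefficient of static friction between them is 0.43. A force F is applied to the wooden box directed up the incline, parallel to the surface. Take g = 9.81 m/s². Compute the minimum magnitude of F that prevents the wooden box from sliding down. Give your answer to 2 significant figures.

16 N

The normal force is N = mg cos 30° = 107.896 N. With F at its minimum the wooden box is on the verge of sliding down, so static friction is at its maximum μ_s N = 0.43 × 107.896 = 46.395 N and acts up the slope.
Equilibrium along the incline: F + μ_s N = mg sin 30°, so F = 62.293 − 46.395 = 15.898 N.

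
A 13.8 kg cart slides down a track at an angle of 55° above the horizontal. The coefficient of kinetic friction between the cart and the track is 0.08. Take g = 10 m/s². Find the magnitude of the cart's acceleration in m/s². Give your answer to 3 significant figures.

7.73 m/s²

Resolving the weight along the incline: the component pulling the cart down the slope is mg sin 55° = 13.8 × 10 × 0.8192 = 113.050 N, and the normal force is N = mg cos 55° = 13.8 × 10 × 0.5736 = 79.157 N.
Kinetic friction acts up the slope with magnitude f = μN = 0.08 × 79.157 = 6.333 N.
Net force along the incline is 113.050 − 6.333 = 106.717 N, so a = 106.717 / 13.8 = 7.7331 m/s².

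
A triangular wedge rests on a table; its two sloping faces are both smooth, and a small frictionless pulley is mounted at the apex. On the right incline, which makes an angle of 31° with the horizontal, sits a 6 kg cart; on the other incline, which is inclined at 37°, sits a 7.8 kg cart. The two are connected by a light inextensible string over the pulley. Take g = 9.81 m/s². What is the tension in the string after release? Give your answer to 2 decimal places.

Resolve each weight along its own incline: the 6 kg mass has component 6 × 9.81 × sin 31° = 30.315 N down its slope, and the 7.8 kg mass has 7.8 × 9.81 × sin 37° = 46.050 N down its slope.
The 7.8 kg side's 46.050 N exceeds the other side's 30.315 N, so that mass slides down and the 6 kg mass slides up. Taking that direction as positive, Newton's second law for the whole system gives 46.050 − 30.315 = (6 + 7.8) a, so a = 15.735 / 13.8 = 1.1402 m/s².
For the 6 kg mass (up-slope positive): T − 30.315 = 6 × 1.1402, so T = 37.156 N.

37.16 N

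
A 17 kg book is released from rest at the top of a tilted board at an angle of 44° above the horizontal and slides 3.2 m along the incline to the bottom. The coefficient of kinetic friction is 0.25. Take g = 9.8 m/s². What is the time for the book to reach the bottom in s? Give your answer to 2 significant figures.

1.1 s

The weight component along the incline is mg sin 44° = 115.730 N and the normal force is N = mg cos 44° = 119.842 N.
Friction up the slope is f = μN = 0.25 × 119.842 = 29.960 N, so the net downslope force is 115.730 − 29.960 = 85.770 N and a = 85.770 / 17 = 5.0453 m/s².
Starting from rest, L = ½at², so t = √(2L/a) = √(2 × 3.2 / 5.0453) = 1.1263 s.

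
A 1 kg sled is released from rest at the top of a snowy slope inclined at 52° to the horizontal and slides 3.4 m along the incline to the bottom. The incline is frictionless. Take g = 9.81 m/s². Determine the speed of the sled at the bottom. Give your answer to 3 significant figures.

7.25 m/s

The weight component along the incline is mg sin 52° = 7.730 N and the normal force is N = mg cos 52° = 6.040 N.
With no friction, a = g sin 52° = 7.7304 m/s².
Starting from rest over a distance of 3.4 m, v² = 2aL = 2 × 7.7304 × 3.4 = 52.5667, so v = 7.2503 m/s.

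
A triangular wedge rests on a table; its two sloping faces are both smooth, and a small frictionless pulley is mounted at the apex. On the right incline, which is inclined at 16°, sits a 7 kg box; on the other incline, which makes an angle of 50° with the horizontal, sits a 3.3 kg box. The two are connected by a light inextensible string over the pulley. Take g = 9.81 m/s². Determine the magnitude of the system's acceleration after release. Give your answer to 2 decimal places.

Resolve each weight along its own incline: the 7 kg mass has component 7 × 9.81 × sin 16° = 18.928 N down its slope, and the 3.3 kg mass has 3.3 × 9.81 × sin 50° = 24.799 N down its slope.
The 3.3 kg side's 24.799 N exceeds the other side's 18.928 N, so that mass slides down and the 7 kg mass slides up. Taking that direction as positive, Newton's second law for the whole system gives 24.799 − 18.928 = (7 + 3.3) a, so a = 5.871 / 10.3 = 0.5700 m/s².

0.57 m/s²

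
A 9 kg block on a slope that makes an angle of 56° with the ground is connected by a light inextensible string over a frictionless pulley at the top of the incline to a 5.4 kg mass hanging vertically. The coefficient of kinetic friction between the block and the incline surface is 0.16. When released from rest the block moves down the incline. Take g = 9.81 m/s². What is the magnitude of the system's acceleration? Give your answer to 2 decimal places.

0.86 m/s²

For the block on the incline: the weight component along the slope is m₁g sin 56° = 9 × 9.81 × 0.8290 = 73.192 N and the normal force is N = m₁g cos 56° = 49.371 N.
Kinetic friction opposes the block's motion down the incline: f = μN = 0.16 × 49.371 = 7.899 N acting up the slope.
Newton's second law for the block (down-slope positive): 73.192 − 7.899 − T = 9 a. For the hanging mass (upward positive): T − 5.4 × 9.81 = 5.4 a.
Adding the two equations eliminates T: 12.319 = 14.4 a, so a = 0.8555 m/s².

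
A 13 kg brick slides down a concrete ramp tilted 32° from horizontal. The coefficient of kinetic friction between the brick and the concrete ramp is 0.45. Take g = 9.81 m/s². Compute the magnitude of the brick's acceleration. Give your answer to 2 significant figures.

Resolving the weight along the incline: the component pulling the brick down the slope is mg sin 32° = 13 × 9.81 × 0.5299 = 67.578 N, and the normal force is N = mg cos 32° = 13 × 9.81 × 0.8480 = 108.145 N.
Kinetic friction acts up the slope with magnitude f = μN = 0.45 × 108.145 = 48.665 N.
Net force along the incline is 67.578 − 48.665 = 18.913 N, so a = 18.913 / 13 = 1.4548 m/s².

1.5 m/s²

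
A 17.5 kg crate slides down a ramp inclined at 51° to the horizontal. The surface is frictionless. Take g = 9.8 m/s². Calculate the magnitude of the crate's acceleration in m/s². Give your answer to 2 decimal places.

7.62 m/s²

Resolving the weight along the incline: the component pulling the crate down the slope is mg sin 51° = 17.5 × 9.8 × 0.7771 = 133.273 N, and the normal force is N = mg cos 51° = 17.5 × 9.8 × 0.6293 = 107.925 N.
With no friction the net force along the incline is 133.273 N, so a = g sin 51° = 133.273 / 17.5 = 7.6156 m/s².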